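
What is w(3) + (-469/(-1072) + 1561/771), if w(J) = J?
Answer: 67381/12336 ≈ 5.4621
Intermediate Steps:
w(3) + (-469/(-1072) + 1561/771) = 3 + (-469/(-1072) + 1561/771) = 3 + (-469*(-1/1072) + 1561*(1/771)) = 3 + (7/16 + 1561/771) = 3 + 30373/12336 = 67381/12336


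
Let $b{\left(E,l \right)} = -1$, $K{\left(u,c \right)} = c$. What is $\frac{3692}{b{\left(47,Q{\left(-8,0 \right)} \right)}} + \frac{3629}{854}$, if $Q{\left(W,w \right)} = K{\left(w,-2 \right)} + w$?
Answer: $- \frac{3149339}{854} \approx -3687.8$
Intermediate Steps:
$Q{\left(W,w \right)} = -2 + w$
$\frac{3692}{b{\left(47,Q{\left(-8,0 \right)} \right)}} + \frac{3629}{854} = \frac{3692}{-1} + \frac{3629}{854} = 3692 \left(-1\right) + 3629 \cdot \frac{1}{854} = -3692 + \frac{3629}{854} = - \frac{3149339}{854}$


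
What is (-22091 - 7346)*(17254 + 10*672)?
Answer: -705722638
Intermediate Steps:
(-22091 - 7346)*(17254 + 10*672) = -29437*(17254 + 6720) = -29437*23974 = -705722638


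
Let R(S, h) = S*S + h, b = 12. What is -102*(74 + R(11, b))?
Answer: -21114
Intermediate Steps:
R(S, h) = h + S² (R(S, h) = S² + h = h + S²)
-102*(74 + R(11, b)) = -102*(74 + (12 + 11²)) = -102*(74 + (12 + 121)) = -102*(74 + 133) = -102*207 = -21114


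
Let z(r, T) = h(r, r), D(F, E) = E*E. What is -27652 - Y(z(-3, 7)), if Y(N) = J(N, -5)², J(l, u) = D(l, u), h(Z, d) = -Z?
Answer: -28277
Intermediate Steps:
D(F, E) = E²
z(r, T) = -r
J(l, u) = u²
Y(N) = 625 (Y(N) = ((-5)²)² = 25² = 625)
-27652 - Y(z(-3, 7)) = -27652 - 1*625 = -27652 - 625 = -28277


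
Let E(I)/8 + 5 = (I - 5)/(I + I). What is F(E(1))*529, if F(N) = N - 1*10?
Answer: -34914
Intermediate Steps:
E(I) = -40 + 4*(-5 + I)/I (E(I) = -40 + 8*((I - 5)/(I + I)) = -40 + 8*((-5 + I)/((2*I))) = -40 + 8*((-5 + I)*(1/(2*I))) = -40 + 8*((-5 + I)/(2*I)) = -40 + 4*(-5 + I)/I)
F(N) = -10 + N (F(N) = N - 10 = -10 + N)
F(E(1))*529 = (-10 + (-36 - 20/1))*529 = (-10 + (-36 - 20*1))*529 = (-10 + (-36 - 20))*529 = (-10 - 56)*529 = -66*529 = -34914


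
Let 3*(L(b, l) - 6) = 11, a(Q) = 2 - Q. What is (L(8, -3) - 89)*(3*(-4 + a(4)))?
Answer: 1428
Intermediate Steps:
L(b, l) = 29/3 (L(b, l) = 6 + (⅓)*11 = 6 + 11/3 = 29/3)
(L(8, -3) - 89)*(3*(-4 + a(4))) = (29/3 - 89)*(3*(-4 + (2 - 1*4))) = -238*(-4 + (2 - 4)) = -238*(-4 - 2) = -238*(-6) = -238/3*(-18) = 1428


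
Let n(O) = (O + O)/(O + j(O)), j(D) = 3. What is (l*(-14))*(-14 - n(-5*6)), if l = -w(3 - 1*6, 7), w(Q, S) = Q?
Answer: 2044/3 ≈ 681.33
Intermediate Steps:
l = 3 (l = -(3 - 1*6) = -(3 - 6) = -1*(-3) = 3)
n(O) = 2*O/(3 + O) (n(O) = (O + O)/(O + 3) = (2*O)/(3 + O) = 2*O/(3 + O))
(l*(-14))*(-14 - n(-5*6)) = (3*(-14))*(-14 - 2*(-5*6)/(3 - 5*6)) = -42*(-14 - 2*(-30)/(3 - 30)) = -42*(-14 - 2*(-30)/(-27)) = -42*(-14 - 2*(-30)*(-1)/27) = -42*(-14 - 1*20/9) = -42*(-14 - 20/9) = -42*(-146/9) = 2044/3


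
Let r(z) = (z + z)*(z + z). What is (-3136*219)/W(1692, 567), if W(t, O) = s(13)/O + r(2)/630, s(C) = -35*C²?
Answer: 1947032640/29503 ≈ 65994.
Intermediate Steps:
r(z) = 4*z² (r(z) = (2*z)*(2*z) = 4*z²)
W(t, O) = 8/315 - 5915/O (W(t, O) = (-35*13²)/O + (4*2²)/630 = (-35*169)/O + (4*4)*(1/630) = -5915/O + 16*(1/630) = -5915/O + 8/315 = 8/315 - 5915/O)
(-3136*219)/W(1692, 567) = (-3136*219)/(8/315 - 5915/567) = -686784/(8/315 - 5915*1/567) = -686784/(8/315 - 845/81) = -686784/(-29503/2835) = -686784*(-2835/29503) = 1947032640/29503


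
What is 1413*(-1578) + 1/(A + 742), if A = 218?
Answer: -2140525439/960 ≈ -2.2297e+6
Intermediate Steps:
1413*(-1578) + 1/(A + 742) = 1413*(-1578) + 1/(218 + 742) = -2229714 + 1/960 = -2140525439/960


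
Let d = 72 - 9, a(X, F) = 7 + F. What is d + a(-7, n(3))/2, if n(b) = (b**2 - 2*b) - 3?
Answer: 133/2 ≈ 66.500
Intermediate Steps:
n(b) = -3 + b**2 - 2*b
d = 63
d + a(-7, n(3))/2 = 63 + (7 + (-3 + 3**2 - 2*3))/2 = 63 + (7 + (-3 + 9 - 6))*(1/2) = 63 + (7 + 0)*(1/2) = 63 + 7*(1/2) = 63 + 7/2 = 133/2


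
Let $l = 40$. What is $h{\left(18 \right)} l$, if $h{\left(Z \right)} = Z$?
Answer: $720$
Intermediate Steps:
$h{\left(18 \right)} l = 18 \cdot 40 = 720$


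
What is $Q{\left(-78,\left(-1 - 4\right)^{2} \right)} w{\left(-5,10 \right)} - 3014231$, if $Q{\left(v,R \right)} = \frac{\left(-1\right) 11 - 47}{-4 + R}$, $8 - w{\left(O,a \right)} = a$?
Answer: $- \frac{63298735}{21} \approx -3.0142 \cdot 10^{6}$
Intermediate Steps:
$w{\left(O,a \right)} = 8 - a$
$Q{\left(v,R \right)} = - \frac{58}{-4 + R}$ ($Q{\left(v,R \right)} = \frac{-11 - 47}{-4 + R} = - \frac{58}{-4 + R}$)
$Q{\left(-78,\left(-1 - 4\right)^{2} \right)} w{\left(-5,10 \right)} - 3014231 = - \frac{58}{-4 + \left(-1 - 4\right)^{2}} \left(8 - 10\right) - 3014231 = - \frac{58}{-4 + \left(-5\right)^{2}} \left(8 - 10\right) - 3014231 = - \frac{58}{-4 + 25} \left(-2\right) - 3014231 = - \frac{58}{21} \left(-2\right) - 3014231 = \left(-58\right) \frac{1}{21} \left(-2\right) - 3014231 = \left(- \frac{58}{21}\right) \left(-2\right) - 3014231 = \frac{116}{21} - 3014231 = - \frac{63298735}{21}$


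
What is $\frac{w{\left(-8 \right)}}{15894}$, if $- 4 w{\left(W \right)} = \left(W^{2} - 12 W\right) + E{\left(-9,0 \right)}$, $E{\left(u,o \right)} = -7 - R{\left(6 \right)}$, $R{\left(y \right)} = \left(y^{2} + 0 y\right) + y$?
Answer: $- \frac{37}{21192} \approx -0.0017459$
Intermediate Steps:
$R{\left(y \right)} = y + y^{2}$ ($R{\left(y \right)} = \left(y^{2} + 0\right) + y = y^{2} + y = y + y^{2}$)
$E{\left(u,o \right)} = -49$ ($E{\left(u,o \right)} = -7 - 6 \left(1 + 6\right) = -7 - 6 \cdot 7 = -7 - 42 = -49$)
$w{\left(W \right)} = \frac{49}{4} + 3 W - \frac{W^{2}}{4}$ ($w{\left(W \right)} = - \frac{\left(W^{2} - 12 W\right) - 49}{4} = - \frac{-49 + W^{2} - 12 W}{4} = \frac{49}{4} + 3 W - \frac{W^{2}}{4}$)
$\frac{w{\left(-8 \right)}}{15894} = \frac{\frac{49}{4} + 3 \left(-8\right) - \frac{\left(-8\right)^{2}}{4}}{15894} = \left(\frac{49}{4} - 24 - 16\right) \frac{1}{15894} = \left(- \frac{111}{4}\right) \frac{1}{15894} = - \frac{37}{21192}$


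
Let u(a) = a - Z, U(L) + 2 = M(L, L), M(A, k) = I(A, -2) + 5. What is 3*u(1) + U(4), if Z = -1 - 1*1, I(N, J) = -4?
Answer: 8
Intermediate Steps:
M(A, k) = 1 (M(A, k) = -4 + 5 = 1)
U(L) = -1 (U(L) = -2 + 1 = -1)
Z = -2 (Z = -1 - 1 = -2)
u(a) = 2 + a (u(a) = a - 1*(-2) = a + 2 = 2 + a)
3*u(1) + U(4) = 3*(2 + 1) - 1 = 3*3 - 1 = 9 - 1 = 8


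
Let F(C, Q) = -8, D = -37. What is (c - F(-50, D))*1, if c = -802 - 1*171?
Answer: -965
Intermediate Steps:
c = -973 (c = -802 - 171 = -973)
(c - F(-50, D))*1 = (-973 - 1*(-8))*1 = (-973 + 8)*1 = -965*1 = -965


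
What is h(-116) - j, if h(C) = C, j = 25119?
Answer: -25235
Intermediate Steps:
h(-116) - j = -116 - 1*25119 = -116 - 25119 = -25235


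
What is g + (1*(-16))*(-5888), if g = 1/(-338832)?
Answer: 31920685055/338832 ≈ 94208.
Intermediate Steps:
g = -1/338832 ≈ -2.9513e-6
g + (1*(-16))*(-5888) = -1/338832 + (1*(-16))*(-5888) = -1/338832 - 16*(-5888) = -1/338832 + 94208 = 31920685055/338832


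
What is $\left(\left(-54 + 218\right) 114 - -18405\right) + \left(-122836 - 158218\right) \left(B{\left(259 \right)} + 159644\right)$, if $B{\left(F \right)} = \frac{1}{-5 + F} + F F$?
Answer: $- \frac{8092685383750}{127} \approx -6.3722 \cdot 10^{10}$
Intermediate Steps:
$B{\left(F \right)} = F^{2} + \frac{1}{-5 + F}$ ($B{\left(F \right)} = \frac{1}{-5 + F} + F^{2} = F^{2} + \frac{1}{-5 + F}$)
$\left(\left(-54 + 218\right) 114 - -18405\right) + \left(-122836 - 158218\right) \left(B{\left(259 \right)} + 159644\right) = \left(\left(-54 + 218\right) 114 - -18405\right) + \left(-122836 - 158218\right) \left(\frac{1 + 259^{3} - 5 \cdot 259^{2}}{-5 + 259} + 159644\right) = \left(164 \cdot 114 + \left(18639 - 234\right)\right) - 281054 \left(\frac{1 + 17373979 - 335405}{254} + 159644\right) = \left(18696 + 18405\right) - 281054 \left(\frac{1 + 17373979 - 335405}{254} + 159644\right) = 37101 - 281054 \left(\frac{1}{254} \cdot 17038575 + 159644\right) = 37101 - 281054 \left(\frac{17038575}{254} + 159644\right) = 37101 - \frac{8092690095577}{127} = - \frac{8092685383750}{127}$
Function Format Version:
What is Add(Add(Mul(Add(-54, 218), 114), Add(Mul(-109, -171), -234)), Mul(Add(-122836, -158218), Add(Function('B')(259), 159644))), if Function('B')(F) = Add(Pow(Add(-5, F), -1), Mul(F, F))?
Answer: Rational(-8092685383750, 127) ≈ -6.3722e+10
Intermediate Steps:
Function('B')(F) = Add(Pow(F, 2), Pow(Add(-5, F), -1)) (Function('B')(F) = Add(Pow(Add(-5, F), -1), Pow(F, 2)) = Add(Pow(F, 2), Pow(Add(-5, F), -1)))
Add(Add(Mul(Add(-54, 218), 114), Add(Mul(-109, -171), -234)), Mul(Add(-122836, -158218), Add(Function('B')(259), 159644))) = Add(Add(Mul(Add(-54, 218), 114), Add(Mul(-109, -171), -234)), Mul(Add(-122836, -158218), Add(Mul(Pow(Add(-5, 259), -1), Add(1, Pow(259, 3), Mul(-5, Pow(259, 2)))), 159644))) = Add(Add(Mul(164, 114), Add(18639, -234)), Mul(-281054, Add(Mul(Pow(254, -1), Add(1, 17373979, Mul(-5, 67081))), 159644))) = Add(Add(18696, 18405), Mul(-281054, Add(Mul(Rational(1, 254), Add(1, 17373979, -335405)), 159644))) = Add(37101, Mul(-281054, Add(Mul(Rational(1, 254), 17038575), 159644))) = Add(37101, Mul(-281054, Add(Rational(17038575, 254), 159644))) = Add(37101, Mul(-281054, Rational(57588151, 254))) = Add(37101, Rational(-8092690095577, 127)) = Rational(-8092685383750, 127)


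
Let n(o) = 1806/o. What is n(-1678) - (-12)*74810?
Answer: 753186177/839 ≈ 8.9772e+5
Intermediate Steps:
n(-1678) - (-12)*74810 = 1806/(-1678) - (-12)*74810 = 1806*(-1/1678) - 1*(-897720) = -903/839 + 897720 = 753186177/839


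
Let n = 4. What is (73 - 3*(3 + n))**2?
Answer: 2704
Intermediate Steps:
(73 - 3*(3 + n))**2 = (73 - 3*(3 + 4))**2 = (73 - 3*7)**2 = (73 - 21)**2 = 52**2 = 2704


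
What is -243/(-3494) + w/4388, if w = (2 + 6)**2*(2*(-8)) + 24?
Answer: -606929/3832918 ≈ -0.15835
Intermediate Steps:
w = -1000 (w = 8**2*(-16) + 24 = 64*(-16) + 24 = -1024 + 24 = -1000)
-243/(-3494) + w/4388 = -243/(-3494) - 1000/4388 = -243*(-1/3494) - 1000*1/4388 = 243/3494 - 250/1097 = -606929/3832918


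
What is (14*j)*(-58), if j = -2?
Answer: 1624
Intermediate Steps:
(14*j)*(-58) = (14*(-2))*(-58) = -28*(-58) = 1624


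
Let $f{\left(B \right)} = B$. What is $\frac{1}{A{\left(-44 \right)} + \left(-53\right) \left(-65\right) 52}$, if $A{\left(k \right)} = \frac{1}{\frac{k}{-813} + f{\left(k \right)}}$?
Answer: $\frac{35728}{6400313107} \approx 5.5822 \cdot 10^{-6}$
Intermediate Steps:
$A{\left(k \right)} = \frac{813}{812 k}$ ($A{\left(k \right)} = \frac{1}{\frac{k}{-813} + k} = \frac{1}{k \left(- \frac{1}{813}\right) + k} = \frac{1}{- \frac{k}{813} + k} = \frac{1}{\frac{812}{813} k} = \frac{813}{812 k}$)
$\frac{1}{A{\left(-44 \right)} + \left(-53\right) \left(-65\right) 52} = \frac{1}{\frac{813}{812 \left(-44\right)} + \left(-53\right) \left(-65\right) 52} = \frac{1}{\frac{813}{812} \left(- \frac{1}{44}\right) + 3445 \cdot 52} = \frac{1}{- \frac{813}{35728} + 179140} = \frac{1}{\frac{6400313107}{35728}} = \frac{35728}{6400313107}$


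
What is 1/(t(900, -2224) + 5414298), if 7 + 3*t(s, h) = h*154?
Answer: 3/15900391 ≈ 1.8867e-7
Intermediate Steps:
t(s, h) = -7/3 + 154*h/3 (t(s, h) = -7/3 + (h*154)/3 = -7/3 + (154*h)/3 = -7/3 + 154*h/3)
1/(t(900, -2224) + 5414298) = 1/((-7/3 + (154/3)*(-2224)) + 5414298) = 1/((-7/3 - 342496/3) + 5414298) = 1/(-342503/3 + 5414298) = 1/(15900391/3) = 3/15900391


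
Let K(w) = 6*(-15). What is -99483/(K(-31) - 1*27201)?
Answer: 33161/9097 ≈ 3.6453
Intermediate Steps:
K(w) = -90
-99483/(K(-31) - 1*27201) = -99483/(-90 - 1*27201) = -99483/(-90 - 27201) = -99483/(-27291) = -99483*(-1/27291) = 33161/9097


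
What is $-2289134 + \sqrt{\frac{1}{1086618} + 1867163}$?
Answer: $-2289134 + \frac{\sqrt{2204631572089696230}}{1086618} \approx -2.2878 \cdot 10^{6}$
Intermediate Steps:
$-2289134 + \sqrt{\frac{1}{1086618} + 1867163} = -2289134 + \sqrt{\frac{2028892924735}{1086618}} = -2289134 + \frac{\sqrt{2204631572089696230}}{1086618}$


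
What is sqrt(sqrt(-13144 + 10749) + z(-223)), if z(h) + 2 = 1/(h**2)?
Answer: sqrt(-99457 + 49729*I*sqrt(2395))/223 ≈ 4.8466 + 5.0487*I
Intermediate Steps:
z(h) = -2 + h**(-2) (z(h) = -2 + 1/(h**2) = -2 + h**(-2))
sqrt(sqrt(-13144 + 10749) + z(-223)) = sqrt(sqrt(-13144 + 10749) + (-2 + (-223)**(-2))) = sqrt(sqrt(-2395) + (-2 + 1/49729)) = sqrt(I*sqrt(2395) - 99457/49729) = sqrt(-99457/49729 + I*sqrt(2395))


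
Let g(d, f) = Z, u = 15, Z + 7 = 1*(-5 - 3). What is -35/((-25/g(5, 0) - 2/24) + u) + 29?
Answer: 5351/199 ≈ 26.889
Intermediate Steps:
Z = -15 (Z = -7 + 1*(-5 - 3) = -7 + 1*(-8) = -7 - 8 = -15)
g(d, f) = -15
-35/((-25/g(5, 0) - 2/24) + u) + 29 = -35/((-25/(-15) - 2/24) + 15) + 29 = -35/((-25*(-1/15) - 2*1/24) + 15) + 29 = -35/((5/3 - 1/12) + 15) + 29 = -35/(19/12 + 15) + 29 = -35/(199/12) + 29 = (12/199)*(-35) + 29 = -420/199 + 29 = 5351/199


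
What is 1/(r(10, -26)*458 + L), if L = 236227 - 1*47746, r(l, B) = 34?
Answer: 1/204053 ≈ 4.9007e-6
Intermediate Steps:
L = 188481 (L = 236227 - 47746 = 188481)
1/(r(10, -26)*458 + L) = 1/(34*458 + 188481) = 1/(15572 + 188481) = 1/204053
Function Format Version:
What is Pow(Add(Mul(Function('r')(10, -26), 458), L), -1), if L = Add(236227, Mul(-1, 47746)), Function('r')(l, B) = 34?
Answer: Rational(1, 204053) ≈ 4.9007e-6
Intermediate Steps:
L = 188481 (L = Add(236227, -47746) = 188481)
Pow(Add(Mul(Function('r')(10, -26), 458), L), -1) = Pow(Add(Mul(34, 458), 188481), -1) = Pow(Add(15572, 188481), -1) = Pow(204053, -1) = Rational(1, 204053)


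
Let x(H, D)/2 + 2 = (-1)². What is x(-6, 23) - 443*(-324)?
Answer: 143530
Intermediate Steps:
x(H, D) = -2 (x(H, D) = -4 + 2*(-1)² = -4 + 2*1 = -4 + 2 = -2)
x(-6, 23) - 443*(-324) = -2 - 443*(-324) = -2 + 143532 = 143530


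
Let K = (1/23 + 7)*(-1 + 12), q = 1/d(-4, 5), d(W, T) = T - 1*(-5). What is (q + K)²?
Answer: 318372649/52900 ≈ 6018.4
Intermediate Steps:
d(W, T) = 5 + T (d(W, T) = T + 5 = 5 + T)
q = ⅒ (q = 1/(5 + 5) = 1/10 = ⅒ ≈ 0.10000)
K = 1782/23 (K = (1*(1/23) + 7)*11 = (1/23 + 7)*11 = (162/23)*11 = 1782/23 ≈ 77.478)
(q + K)² = (⅒ + 1782/23)² = (17843/230)² = 318372649/52900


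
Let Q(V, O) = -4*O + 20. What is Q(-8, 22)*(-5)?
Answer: 340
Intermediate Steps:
Q(V, O) = 20 - 4*O
Q(-8, 22)*(-5) = (20 - 4*22)*(-5) = (20 - 88)*(-5) = -68*(-5) = 340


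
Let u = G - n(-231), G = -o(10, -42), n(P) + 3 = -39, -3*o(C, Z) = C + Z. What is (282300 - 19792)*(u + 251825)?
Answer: 198342907052/3 ≈ 6.6114e+10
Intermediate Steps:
o(C, Z) = -C/3 - Z/3 (o(C, Z) = -(C + Z)/3 = -C/3 - Z/3)
n(P) = -42 (n(P) = -3 - 39 = -42)
G = -32/3 (G = -(-1/3*10 - 1/3*(-42)) = -(-10/3 + 14) = -1*32/3 = -32/3 ≈ -10.667)
u = 94/3 (u = -32/3 - 1*(-42) = -32/3 + 42 = 94/3 ≈ 31.333)
(282300 - 19792)*(u + 251825) = (282300 - 19792)*(94/3 + 251825) = 262508*(755569/3) = 198342907052/3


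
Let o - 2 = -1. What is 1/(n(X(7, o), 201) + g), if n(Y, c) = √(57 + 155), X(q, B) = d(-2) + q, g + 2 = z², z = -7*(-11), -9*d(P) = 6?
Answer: 5927/35129117 - 2*√53/35129117 ≈ 0.00016831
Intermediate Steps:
d(P) = -⅔ (d(P) = -⅑*6 = -⅔)
z = 77
o = 1 (o = 2 - 1 = 1)
g = 5927 (g = -2 + 77² = -2 + 5929 = 5927)
X(q, B) = -⅔ + q
n(Y, c) = 2*√53 (n(Y, c) = √212 = 2*√53)
1/(n(X(7, o), 201) + g) = 1/(2*√53 + 5927) = 1/(5927 + 2*√53)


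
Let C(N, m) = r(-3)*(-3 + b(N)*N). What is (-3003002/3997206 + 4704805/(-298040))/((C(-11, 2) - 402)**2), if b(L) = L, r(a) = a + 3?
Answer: -1970108949091/19252325314948896 ≈ -0.00010233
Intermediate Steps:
r(a) = 3 + a
C(N, m) = 0 (C(N, m) = (3 - 3)*(-3 + N*N) = 0*(-3 + N**2) = 0)
(-3003002/3997206 + 4704805/(-298040))/((C(-11, 2) - 402)**2) = (-3003002/3997206 + 4704805/(-298040))/((0 - 402)**2) = (-3003002*1/3997206 + 4704805*(-1/298040))/((-402)**2) = (-1501501/1998603 - 940961/59608)/161604 = -1970108949091/119132727624*1/161604 = -1970108949091/19252325314948896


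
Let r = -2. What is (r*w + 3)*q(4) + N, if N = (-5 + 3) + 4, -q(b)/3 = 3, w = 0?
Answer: -25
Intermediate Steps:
q(b) = -9 (q(b) = -3*3 = -9)
N = 2 (N = -2 + 4 = 2)
(r*w + 3)*q(4) + N = (-2*0 + 3)*(-9) + 2 = (0 + 3)*(-9) + 2 = 3*(-9) + 2 = -27 + 2 = -25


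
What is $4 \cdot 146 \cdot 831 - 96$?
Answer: $485208$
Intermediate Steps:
$4 \cdot 146 \cdot 831 - 96 = 584 \cdot 831 - 96 = 485304 - 96 = 485208$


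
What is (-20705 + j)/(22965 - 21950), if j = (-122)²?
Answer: -5821/1015 ≈ -5.7350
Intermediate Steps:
j = 14884
(-20705 + j)/(22965 - 21950) = (-20705 + 14884)/(22965 - 21950) = -5821/1015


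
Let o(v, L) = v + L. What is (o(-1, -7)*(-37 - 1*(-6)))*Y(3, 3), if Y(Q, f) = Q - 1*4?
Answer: -248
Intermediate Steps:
o(v, L) = L + v
Y(Q, f) = -4 + Q (Y(Q, f) = Q - 4 = -4 + Q)
(o(-1, -7)*(-37 - 1*(-6)))*Y(3, 3) = ((-7 - 1)*(-37 - 1*(-6)))*(-4 + 3) = -8*(-37 + 6)*(-1) = -8*(-31)*(-1) = 248*(-1) = -248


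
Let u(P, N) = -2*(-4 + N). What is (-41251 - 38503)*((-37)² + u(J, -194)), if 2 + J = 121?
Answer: -140765810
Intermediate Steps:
J = 119 (J = -2 + 121 = 119)
u(P, N) = 8 - 2*N
(-41251 - 38503)*((-37)² + u(J, -194)) = (-41251 - 38503)*((-37)² + (8 - 2*(-194))) = -79754*(1369 + (8 + 388)) = -79754*(1369 + 396) = -79754*1765 = -140765810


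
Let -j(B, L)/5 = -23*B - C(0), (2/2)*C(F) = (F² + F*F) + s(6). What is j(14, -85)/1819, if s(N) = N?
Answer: 1640/1819 ≈ 0.90159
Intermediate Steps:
C(F) = 6 + 2*F² (C(F) = (F² + F*F) + 6 = (F² + F²) + 6 = 2*F² + 6 = 6 + 2*F²)
j(B, L) = 30 + 115*B (j(B, L) = -5*(-23*B - (6 + 2*0²)) = -5*(-23*B - (6 + 2*0)) = -5*(-23*B - (6 + 0)) = -5*(-23*B - 1*6) = -5*(-23*B - 6) = -5*(-6 - 23*B) = 30 + 115*B)
j(14, -85)/1819 = (30 + 115*14)/1819 = (30 + 1610)*(1/1819) = 1640*(1/1819) = 1640/1819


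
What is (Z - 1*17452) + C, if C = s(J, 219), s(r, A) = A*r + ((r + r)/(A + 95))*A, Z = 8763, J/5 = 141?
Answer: 23030237/157 ≈ 1.4669e+5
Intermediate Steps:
J = 705 (J = 5*141 = 705)
s(r, A) = A*r + 2*A*r/(95 + A) (s(r, A) = A*r + ((2*r)/(95 + A))*A = A*r + (2*r/(95 + A))*A = A*r + 2*A*r/(95 + A))
C = 24394410/157 (C = 219*705*(97 + 219)/(95 + 219) = 219*705*316/314 = 219*705*(1/314)*316 = 24394410/157 ≈ 1.5538e+5)
(Z - 1*17452) + C = (8763 - 1*17452) + 24394410/157 = (8763 - 17452) + 24394410/157 = -8689 + 24394410/157 = 23030237/157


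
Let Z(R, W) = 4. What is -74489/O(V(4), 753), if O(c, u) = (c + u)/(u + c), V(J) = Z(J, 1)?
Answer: -74489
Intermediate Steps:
V(J) = 4
O(c, u) = 1 (O(c, u) = (c + u)/(c + u) = 1)
-74489/O(V(4), 753) = -74489/1 = -74489*1 = -74489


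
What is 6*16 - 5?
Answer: 91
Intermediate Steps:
6*16 - 5 = 96 - 5 = 91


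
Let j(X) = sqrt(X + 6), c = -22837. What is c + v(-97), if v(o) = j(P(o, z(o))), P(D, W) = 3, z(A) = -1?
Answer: -22834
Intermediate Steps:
j(X) = sqrt(6 + X)
v(o) = 3 (v(o) = sqrt(6 + 3) = sqrt(9) = 3)
c + v(-97) = -22837 + 3 = -22834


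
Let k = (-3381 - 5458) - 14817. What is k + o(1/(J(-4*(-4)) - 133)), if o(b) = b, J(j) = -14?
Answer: -3477433/147 ≈ -23656.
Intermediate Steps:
k = -23656 (k = -8839 - 14817 = -23656)
k + o(1/(J(-4*(-4)) - 133)) = -23656 + 1/(-14 - 133) = -23656 + 1/(-147) = -23656 - 1/147 = -3477433/147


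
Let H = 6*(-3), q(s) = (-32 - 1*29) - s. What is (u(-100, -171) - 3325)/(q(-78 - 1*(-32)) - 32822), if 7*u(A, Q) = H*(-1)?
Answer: 23257/229859 ≈ 0.10118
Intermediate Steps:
q(s) = -61 - s (q(s) = (-32 - 29) - s = -61 - s)
H = -18
u(A, Q) = 18/7 (u(A, Q) = (-18*(-1))/7 = (⅐)*18 = 18/7)
(u(-100, -171) - 3325)/(q(-78 - 1*(-32)) - 32822) = (18/7 - 3325)/((-61 - (-78 - 1*(-32))) - 32822) = -23257/(7*((-61 - (-78 + 32)) - 32822)) = -23257/(7*((-61 - 1*(-46)) - 32822)) = -23257/(7*((-61 + 46) - 32822)) = -23257/(7*(-15 - 32822)) = -23257/7/(-32837) = -23257/7*(-1/32837) = 23257/229859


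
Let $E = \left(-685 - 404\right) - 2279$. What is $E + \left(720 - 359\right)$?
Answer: $-3007$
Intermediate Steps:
$E = -3368$ ($E = \left(-685 - 404\right) - 2279 = -1089 - 2279 = -3368$)
$E + \left(720 - 359\right) = -3368 + \left(720 - 359\right) = -3368 + 361 = -3007$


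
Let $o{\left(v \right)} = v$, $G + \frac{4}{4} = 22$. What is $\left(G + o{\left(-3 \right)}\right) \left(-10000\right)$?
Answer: $-180000$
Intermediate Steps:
$G = 21$ ($G = -1 + 22 = 21$)
$\left(G + o{\left(-3 \right)}\right) \left(-10000\right) = \left(21 - 3\right) \left(-10000\right) = 18 \left(-10000\right) = -180000$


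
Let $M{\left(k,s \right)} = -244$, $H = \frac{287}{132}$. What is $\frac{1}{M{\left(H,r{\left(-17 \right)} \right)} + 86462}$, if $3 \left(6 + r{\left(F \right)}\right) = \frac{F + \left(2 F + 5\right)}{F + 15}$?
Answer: $\frac{1}{86218} \approx 1.1599 \cdot 10^{-5}$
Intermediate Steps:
$r{\left(F \right)} = -6 + \frac{5 + 3 F}{3 \left(15 + F\right)}$ ($r{\left(F \right)} = -6 + \frac{\left(F + \left(2 F + 5\right)\right) \frac{1}{F + 15}}{3} = -6 + \frac{\left(F + \left(5 + 2 F\right)\right) \frac{1}{15 + F}}{3} = -6 + \frac{\left(5 + 3 F\right) \frac{1}{15 + F}}{3} = -6 + \frac{\frac{1}{15 + F} \left(5 + 3 F\right)}{3} = -6 + \frac{5 + 3 F}{3 \left(15 + F\right)}$)
$H = \frac{287}{132}$ ($H = 287 \cdot \frac{1}{132} = \frac{287}{132} \approx 2.1742$)
$\frac{1}{M{\left(H,r{\left(-17 \right)} \right)} + 86462} = \frac{1}{-244 + 86462} = \frac{1}{86218}$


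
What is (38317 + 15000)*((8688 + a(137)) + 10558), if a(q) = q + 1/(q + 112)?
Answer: 257327462656/249 ≈ 1.0334e+9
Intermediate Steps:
a(q) = q + 1/(112 + q)
(38317 + 15000)*((8688 + a(137)) + 10558) = (38317 + 15000)*((8688 + (1 + 137² + 112*137)/(112 + 137)) + 10558) = 53317*((8688 + (1 + 18769 + 15344)/249) + 10558) = 53317*((8688 + (1/249)*34114) + 10558) = 53317*((8688 + 34114/249) + 10558) = 53317*(2197426/249 + 10558) = 53317*(4826368/249) = 257327462656/249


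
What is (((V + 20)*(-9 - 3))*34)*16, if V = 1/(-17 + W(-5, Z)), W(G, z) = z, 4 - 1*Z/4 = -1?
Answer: -132736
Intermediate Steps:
Z = 20 (Z = 16 - 4*(-1) = 16 + 4 = 20)
V = ⅓ (V = 1/(-17 + 20) = 1/3 = ⅓ ≈ 0.33333)
(((V + 20)*(-9 - 3))*34)*16 = (((⅓ + 20)*(-9 - 3))*34)*16 = (((61/3)*(-12))*34)*16 = -244*34*16 = -8296*16 = -132736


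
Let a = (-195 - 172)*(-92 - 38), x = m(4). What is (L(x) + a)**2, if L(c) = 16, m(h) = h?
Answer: 2277771076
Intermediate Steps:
x = 4
a = 47710 (a = -367*(-130) = 47710)
(L(x) + a)**2 = (16 + 47710)**2 = 47726**2 = 2277771076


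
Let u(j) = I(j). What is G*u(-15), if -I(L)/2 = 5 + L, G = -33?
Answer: -660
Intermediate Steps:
I(L) = -10 - 2*L (I(L) = -2*(5 + L) = -10 - 2*L)
u(j) = -10 - 2*j
G*u(-15) = -33*(-10 - 2*(-15)) = -33*(-10 + 30) = -33*20 = -660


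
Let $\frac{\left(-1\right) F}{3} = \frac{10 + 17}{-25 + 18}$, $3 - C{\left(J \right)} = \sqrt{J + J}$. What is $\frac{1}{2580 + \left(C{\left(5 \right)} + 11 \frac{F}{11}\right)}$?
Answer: $\frac{63567}{164928877} + \frac{49 \sqrt{10}}{329857754} \approx 0.00038589$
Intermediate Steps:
$C{\left(J \right)} = 3 - \sqrt{2} \sqrt{J}$ ($C{\left(J \right)} = 3 - \sqrt{J + J} = 3 - \sqrt{2 J} = 3 - \sqrt{2} \sqrt{J}$)
$F = \frac{81}{7}$ ($F = - 3 \frac{10 + 17}{-25 + 18} = - 3 \frac{27}{-7} = - 3 \cdot 27 \left(- \frac{1}{7}\right) = \left(-3\right) \left(- \frac{27}{7}\right) = \frac{81}{7} \approx 11.571$)
$\frac{1}{2580 + \left(C{\left(5 \right)} + 11 \frac{F}{11}\right)} = \frac{1}{2580 + \left(\left(3 - \sqrt{2} \sqrt{5}\right) + 11 \frac{81}{7 \cdot 11}\right)} = \frac{1}{2580 + \left(\left(3 - \sqrt{10}\right) + 11 \cdot \frac{81}{7} \cdot \frac{1}{11}\right)} = \frac{1}{2580 + \left(\left(3 - \sqrt{10}\right) + 11 \cdot \frac{81}{77}\right)} = \frac{1}{2580 + \left(\left(3 - \sqrt{10}\right) + \frac{81}{7}\right)} = \frac{1}{2580 + \left(\frac{102}{7} - \sqrt{10}\right)} = \frac{1}{\frac{18162}{7} - \sqrt{10}}$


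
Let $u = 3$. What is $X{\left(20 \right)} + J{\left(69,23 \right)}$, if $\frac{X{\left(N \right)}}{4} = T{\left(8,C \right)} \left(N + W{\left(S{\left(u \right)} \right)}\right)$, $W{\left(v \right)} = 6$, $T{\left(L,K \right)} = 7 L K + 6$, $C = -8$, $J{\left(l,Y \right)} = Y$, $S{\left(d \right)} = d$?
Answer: $-45945$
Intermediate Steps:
$T{\left(L,K \right)} = 6 + 7 K L$ ($T{\left(L,K \right)} = 7 K L + 6 = 6 + 7 K L$)
$X{\left(N \right)} = -10608 - 1768 N$ ($X{\left(N \right)} = 4 \left(6 + 7 \left(-8\right) 8\right) \left(N + 6\right) = 4 \left(6 - 448\right) \left(6 + N\right) = 4 \left(- 442 \left(6 + N\right)\right) = 4 \left(-2652 - 442 N\right) = -10608 - 1768 N$)
$X{\left(20 \right)} + J{\left(69,23 \right)} = \left(-10608 - 35360\right) + 23 = -45968 + 23 = -45945$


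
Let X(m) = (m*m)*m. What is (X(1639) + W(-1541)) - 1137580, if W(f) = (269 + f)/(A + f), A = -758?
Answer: 10119606098433/2299 ≈ 4.4017e+9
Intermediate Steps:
W(f) = (269 + f)/(-758 + f)
X(m) = m³ (X(m) = m²*m = m³)
(X(1639) + W(-1541)) - 1137580 = (1639³ + (269 - 1541)/(-758 - 1541)) - 1137580 = (4402880119 - 1272/(-2299)) - 1137580 = (4402880119 - 1/2299*(-1272)) - 1137580 = (4402880119 + 1272/2299) - 1137580 = 10122221394853/2299 - 1137580 = 10119606098433/2299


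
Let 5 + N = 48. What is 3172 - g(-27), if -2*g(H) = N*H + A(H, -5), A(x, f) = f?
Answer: 2589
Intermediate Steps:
N = 43 (N = -5 + 48 = 43)
g(H) = 5/2 - 43*H/2 (g(H) = -(43*H - 5)/2 = -(-5 + 43*H)/2 = 5/2 - 43*H/2)
3172 - g(-27) = 3172 - (5/2 - 43/2*(-27)) = 3172 - (5/2 + 1161/2) = 3172 - 1*583 = 3172 - 583 = 2589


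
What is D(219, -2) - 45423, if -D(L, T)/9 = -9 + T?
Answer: -45324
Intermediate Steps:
D(L, T) = 81 - 9*T (D(L, T) = -9*(-9 + T) = 81 - 9*T)
D(219, -2) - 45423 = (81 - 9*(-2)) - 45423 = (81 + 18) - 45423 = 99 - 45423 = -45324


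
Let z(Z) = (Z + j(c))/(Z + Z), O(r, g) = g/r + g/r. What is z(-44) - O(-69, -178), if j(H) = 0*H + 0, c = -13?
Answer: -643/138 ≈ -4.6594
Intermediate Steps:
j(H) = 0 (j(H) = 0 + 0 = 0)
O(r, g) = 2*g/r
z(Z) = 1/2 (z(Z) = (Z + 0)/(Z + Z) = Z/((2*Z)) = Z*(1/(2*Z)) = 1/2)
z(-44) - O(-69, -178) = 1/2 - 2*(-178)/(-69) = 1/2 - 2*(-178)*(-1)/69 = 1/2 - 1*356/69 = 1/2 - 356/69 = -643/138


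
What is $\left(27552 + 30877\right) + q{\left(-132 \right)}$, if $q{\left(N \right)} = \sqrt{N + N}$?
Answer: $58429 + 2 i \sqrt{66} \approx 58429.0 + 16.248 i$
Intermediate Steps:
$q{\left(N \right)} = \sqrt{2} \sqrt{N}$ ($q{\left(N \right)} = \sqrt{2 N} = \sqrt{2} \sqrt{N}$)
$\left(27552 + 30877\right) + q{\left(-132 \right)} = \left(27552 + 30877\right) + \sqrt{2} \sqrt{-132} = 58429 + \sqrt{2} \cdot 2 i \sqrt{33} = 58429 + 2 i \sqrt{66}$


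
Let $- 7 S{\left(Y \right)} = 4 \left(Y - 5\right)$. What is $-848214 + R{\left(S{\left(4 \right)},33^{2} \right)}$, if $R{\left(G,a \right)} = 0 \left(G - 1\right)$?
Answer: $-848214$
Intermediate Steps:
$S{\left(Y \right)} = \frac{20}{7} - \frac{4 Y}{7}$ ($S{\left(Y \right)} = - \frac{4 \left(Y - 5\right)}{7} = - \frac{4 \left(-5 + Y\right)}{7} = - \frac{-20 + 4 Y}{7} = \frac{20}{7} - \frac{4 Y}{7}$)
$R{\left(G,a \right)} = 0$ ($R{\left(G,a \right)} = 0 \left(-1 + G\right) = 0$)
$-848214 + R{\left(S{\left(4 \right)},33^{2} \right)} = -848214 + 0 = -848214$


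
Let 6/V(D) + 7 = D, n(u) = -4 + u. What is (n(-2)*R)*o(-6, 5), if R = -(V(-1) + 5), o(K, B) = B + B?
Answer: 255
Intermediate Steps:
V(D) = 6/(-7 + D)
o(K, B) = 2*B
R = -17/4 (R = -(6/(-7 - 1) + 5) = -(6/(-8) + 5) = -(6*(-1/8) + 5) = -(-3/4 + 5) = -1*17/4 = -17/4 ≈ -4.2500)
(n(-2)*R)*o(-6, 5) = ((-4 - 2)*(-17/4))*(2*5) = -6*(-17/4)*10 = (51/2)*10 = 255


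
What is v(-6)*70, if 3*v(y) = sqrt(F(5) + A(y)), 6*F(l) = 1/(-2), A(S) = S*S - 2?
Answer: 35*sqrt(1221)/9 ≈ 135.89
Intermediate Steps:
A(S) = -2 + S**2 (A(S) = S**2 - 2 = -2 + S**2)
F(l) = -1/12 (F(l) = (1/6)/(-2) = (1/6)*(-1/2) = -1/12)
v(y) = sqrt(-25/12 + y**2)/3 (v(y) = sqrt(-1/12 + (-2 + y**2))/3 = sqrt(-25/12 + y**2)/3)
v(-6)*70 = (sqrt(-75 + 36*(-6)**2)/18)*70 = (sqrt(-75 + 36*36)/18)*70 = (sqrt(-75 + 1296)/18)*70 = (sqrt(1221)/18)*70 = 35*sqrt(1221)/9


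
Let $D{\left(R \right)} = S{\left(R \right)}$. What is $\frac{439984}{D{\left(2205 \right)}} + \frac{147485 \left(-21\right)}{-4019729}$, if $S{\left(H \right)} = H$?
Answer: $\frac{253635105323}{1266214635} \approx 200.31$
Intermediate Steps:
$D{\left(R \right)} = R$
$\frac{439984}{D{\left(2205 \right)}} + \frac{147485 \left(-21\right)}{-4019729} = \frac{439984}{2205} + \frac{147485 \left(-21\right)}{-4019729} = 439984 \cdot \frac{1}{2205} - - \frac{442455}{574247} = \frac{439984}{2205} + \frac{442455}{574247} = \frac{253635105323}{1266214635}$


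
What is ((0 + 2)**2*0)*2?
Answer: 0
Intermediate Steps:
((0 + 2)**2*0)*2 = (2**2*0)*2 = (4*0)*2 = 0*2 = 0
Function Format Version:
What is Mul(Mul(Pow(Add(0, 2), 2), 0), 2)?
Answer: 0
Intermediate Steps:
Mul(Mul(Pow(Add(0, 2), 2), 0), 2) = Mul(Mul(Pow(2, 2), 0), 2) = Mul(Mul(4, 0), 2) = Mul(0, 2) = 0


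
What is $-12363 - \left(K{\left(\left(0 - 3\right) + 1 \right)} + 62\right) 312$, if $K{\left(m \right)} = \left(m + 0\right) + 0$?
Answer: $-31083$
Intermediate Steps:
$K{\left(m \right)} = m$ ($K{\left(m \right)} = m + 0 = m$)
$-12363 - \left(K{\left(\left(0 - 3\right) + 1 \right)} + 62\right) 312 = -12363 - \left(\left(\left(0 - 3\right) + 1\right) + 62\right) 312 = -12363 - \left(\left(-3 + 1\right) + 62\right) 312 = -12363 - \left(-2 + 62\right) 312 = -12363 - 60 \cdot 312 = -12363 - 18720 = -31083$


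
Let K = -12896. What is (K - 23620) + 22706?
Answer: -13810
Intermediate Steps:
(K - 23620) + 22706 = (-12896 - 23620) + 22706 = -36516 + 22706 = -13810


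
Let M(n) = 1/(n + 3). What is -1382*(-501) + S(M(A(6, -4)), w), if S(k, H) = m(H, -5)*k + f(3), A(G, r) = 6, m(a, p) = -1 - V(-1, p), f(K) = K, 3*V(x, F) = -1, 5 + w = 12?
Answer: 18694393/27 ≈ 6.9239e+5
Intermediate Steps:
w = 7 (w = -5 + 12 = 7)
V(x, F) = -⅓ (V(x, F) = (⅓)*(-1) = -⅓)
m(a, p) = -⅔ (m(a, p) = -1 - 1*(-⅓) = -1 + ⅓ = -⅔)
M(n) = 1/(3 + n)
S(k, H) = 3 - 2*k/3 (S(k, H) = -2*k/3 + 3 = 3 - 2*k/3)
-1382*(-501) + S(M(A(6, -4)), w) = -1382*(-501) + (3 - 2/(3*(3 + 6))) = 692382 + (3 - ⅔/9) = 692382 + (3 - ⅔*⅑) = 692382 + (3 - 2/27) = 692382 + 79/27 = 18694393/27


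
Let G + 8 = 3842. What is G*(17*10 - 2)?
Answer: 644112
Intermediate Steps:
G = 3834 (G = -8 + 3842 = 3834)
G*(17*10 - 2) = 3834*(17*10 - 2) = 3834*(170 - 2) = 3834*168 = 644112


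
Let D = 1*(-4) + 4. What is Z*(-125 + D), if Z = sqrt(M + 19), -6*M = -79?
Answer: -125*sqrt(1158)/6 ≈ -708.95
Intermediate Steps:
M = 79/6 (M = -1/6*(-79) = 79/6 ≈ 13.167)
Z = sqrt(1158)/6 (Z = sqrt(79/6 + 19) = sqrt(193/6) = sqrt(1158)/6 ≈ 5.6716)
D = 0 (D = -4 + 4 = 0)
Z*(-125 + D) = (sqrt(1158)/6)*(-125 + 0) = (sqrt(1158)/6)*(-125) = -125*sqrt(1158)/6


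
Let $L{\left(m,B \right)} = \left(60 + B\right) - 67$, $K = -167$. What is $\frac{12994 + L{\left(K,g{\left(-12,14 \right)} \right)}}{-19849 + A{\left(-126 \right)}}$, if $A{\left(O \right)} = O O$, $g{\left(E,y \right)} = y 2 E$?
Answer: $- \frac{12651}{3973} \approx -3.1842$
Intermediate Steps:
$g{\left(E,y \right)} = 2 E y$ ($g{\left(E,y \right)} = 2 y E = 2 E y$)
$A{\left(O \right)} = O^{2}$
$L{\left(m,B \right)} = -7 + B$
$\frac{12994 + L{\left(K,g{\left(-12,14 \right)} \right)}}{-19849 + A{\left(-126 \right)}} = \frac{12994 + \left(-7 + 2 \left(-12\right) 14\right)}{-19849 + \left(-126\right)^{2}} = \frac{12994 - 343}{-19849 + 15876} = \frac{12994 - 343}{-3973} = 12651 \left(- \frac{1}{3973}\right) = - \frac{12651}{3973}$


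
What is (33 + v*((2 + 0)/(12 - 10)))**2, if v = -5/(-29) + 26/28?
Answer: 191684025/164836 ≈ 1162.9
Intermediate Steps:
v = 447/406 (v = -5*(-1/29) + 26*(1/28) = 5/29 + 13/14 = 447/406 ≈ 1.1010)
(33 + v*((2 + 0)/(12 - 10)))**2 = (33 + 447*((2 + 0)/(12 - 10))/406)**2 = (33 + 447*(2/2)/406)**2 = (33 + 447*(2*(1/2))/406)**2 = (33 + (447/406)*1)**2 = (33 + 447/406)**2 = (13845/406)**2 = 191684025/164836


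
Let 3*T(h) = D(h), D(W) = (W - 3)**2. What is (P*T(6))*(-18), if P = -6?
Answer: 324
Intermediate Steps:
D(W) = (-3 + W)**2
T(h) = (-3 + h)**2/3
(P*T(6))*(-18) = -2*(-3 + 6)**2*(-18) = -2*3**2*(-18) = -2*9*(-18) = -6*3*(-18) = -18*(-18) = 324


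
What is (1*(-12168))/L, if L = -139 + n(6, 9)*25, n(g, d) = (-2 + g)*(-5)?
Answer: 1352/71 ≈ 19.042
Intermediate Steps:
n(g, d) = 10 - 5*g
L = -639 (L = -139 + (10 - 5*6)*25 = -139 + (10 - 30)*25 = -139 - 20*25 = -139 - 500 = -639)
(1*(-12168))/L = (1*(-12168))/(-639) = -12168*(-1/639) = 1352/71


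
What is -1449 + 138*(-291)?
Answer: -41607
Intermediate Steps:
-1449 + 138*(-291) = -1449 - 40158 = -41607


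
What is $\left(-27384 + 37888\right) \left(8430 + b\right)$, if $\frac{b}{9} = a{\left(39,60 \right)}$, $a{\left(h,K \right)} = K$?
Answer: $94220880$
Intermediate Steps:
$b = 540$ ($b = 9 \cdot 60 = 540$)
$\left(-27384 + 37888\right) \left(8430 + b\right) = \left(-27384 + 37888\right) \left(8430 + 540\right) = 10504 \cdot 8970 = 94220880$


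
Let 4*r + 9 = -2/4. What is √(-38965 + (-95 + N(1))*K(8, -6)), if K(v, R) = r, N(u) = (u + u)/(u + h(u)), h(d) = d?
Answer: I*√154967/2 ≈ 196.83*I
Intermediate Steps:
N(u) = 1 (N(u) = (u + u)/(u + u) = (2*u)/((2*u)) = (2*u)*(1/(2*u)) = 1)
r = -19/8 (r = -9/4 + (-2/4)/4 = -9/4 + (-2*¼)/4 = -9/4 + (¼)*(-½) = -9/4 - ⅛ = -19/8 ≈ -2.3750)
K(v, R) = -19/8
√(-38965 + (-95 + N(1))*K(8, -6)) = √(-38965 + (-95 + 1)*(-19/8)) = √(-38965 - 94*(-19/8)) = √(-38965 + 893/4) = √(-154967/4) = I*√154967/2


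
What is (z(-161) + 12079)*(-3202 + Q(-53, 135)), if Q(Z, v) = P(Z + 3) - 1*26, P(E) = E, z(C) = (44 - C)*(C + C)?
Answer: 176785818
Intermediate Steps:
z(C) = 2*C*(44 - C) (z(C) = (44 - C)*(2*C) = 2*C*(44 - C))
Q(Z, v) = -23 + Z (Q(Z, v) = (Z + 3) - 1*26 = (3 + Z) - 26 = -23 + Z)
(z(-161) + 12079)*(-3202 + Q(-53, 135)) = (2*(-161)*(44 - 1*(-161)) + 12079)*(-3202 + (-23 - 53)) = (2*(-161)*(44 + 161) + 12079)*(-3202 - 76) = (2*(-161)*205 + 12079)*(-3278) = (-66010 + 12079)*(-3278) = -53931*(-3278) = 176785818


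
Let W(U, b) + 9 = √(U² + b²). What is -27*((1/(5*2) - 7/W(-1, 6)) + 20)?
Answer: -127899/220 - 189*√37/44 ≈ -607.49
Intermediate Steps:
W(U, b) = -9 + √(U² + b²)
-27*((1/(5*2) - 7/W(-1, 6)) + 20) = -27*((1/(5*2) - 7/(-9 + √((-1)² + 6²))) + 20) = -27*(((⅕)*(½) - 7/(-9 + √(1 + 36))) + 20) = -27*((⅒ - 7/(-9 + √37)) + 20) = -27*(201/10 - 7/(-9 + √37)) = -5427/10 + 189/(-9 + √37)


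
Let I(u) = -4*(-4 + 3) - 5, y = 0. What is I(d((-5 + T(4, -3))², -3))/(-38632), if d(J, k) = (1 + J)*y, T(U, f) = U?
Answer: 1/38632 ≈ 2.5885e-5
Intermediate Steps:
d(J, k) = 0 (d(J, k) = (1 + J)*0 = 0)
I(u) = -1 (I(u) = -4*(-1) - 5 = 4 - 5 = -1)
I(d((-5 + T(4, -3))², -3))/(-38632) = -1/(-38632) = -1*(-1/38632) = 1/38632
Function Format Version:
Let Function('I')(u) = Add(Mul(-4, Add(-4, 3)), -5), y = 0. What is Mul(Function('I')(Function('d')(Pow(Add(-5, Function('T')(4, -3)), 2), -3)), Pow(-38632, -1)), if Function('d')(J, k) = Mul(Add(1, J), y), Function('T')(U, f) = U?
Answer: Rational(1, 38632) ≈ 2.5885e-5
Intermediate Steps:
Function('d')(J, k) = 0 (Function('d')(J, k) = Mul(Add(1, J), 0) = 0)
Function('I')(u) = -1 (Function('I')(u) = Add(Mul(-4, -1), -5) = Add(4, -5) = -1)
Mul(Function('I')(Function('d')(Pow(Add(-5, Function('T')(4, -3)), 2), -3)), Pow(-38632, -1)) = Mul(-1, Pow(-38632, -1)) = Mul(-1, Rational(-1, 38632)) = Rational(1, 38632)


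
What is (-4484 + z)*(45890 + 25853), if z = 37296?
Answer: 2354031316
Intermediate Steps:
(-4484 + z)*(45890 + 25853) = (-4484 + 37296)*(45890 + 25853) = 32812*71743 = 2354031316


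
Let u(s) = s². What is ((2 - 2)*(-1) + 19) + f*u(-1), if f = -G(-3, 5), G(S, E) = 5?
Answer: 14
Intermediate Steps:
f = -5 (f = -1*5 = -5)
((2 - 2)*(-1) + 19) + f*u(-1) = ((2 - 2)*(-1) + 19) - 5*(-1)² = (0*(-1) + 19) - 5*1 = (0 + 19) - 5 = 19 - 5 = 14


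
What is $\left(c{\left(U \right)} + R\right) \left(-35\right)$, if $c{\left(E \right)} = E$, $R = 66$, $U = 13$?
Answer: $-2765$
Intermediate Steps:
$\left(c{\left(U \right)} + R\right) \left(-35\right) = \left(13 + 66\right) \left(-35\right) = 79 \left(-35\right) = -2765$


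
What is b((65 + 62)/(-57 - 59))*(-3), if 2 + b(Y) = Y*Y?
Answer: 32349/13456 ≈ 2.4041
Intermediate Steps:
b(Y) = -2 + Y² (b(Y) = -2 + Y*Y = -2 + Y²)
b((65 + 62)/(-57 - 59))*(-3) = (-2 + ((65 + 62)/(-57 - 59))²)*(-3) = (-2 + (127/(-116))²)*(-3) = (-2 + (127*(-1/116))²)*(-3) = (-2 + (-127/116)²)*(-3) = (-2 + 16129/13456)*(-3) = -10783/13456*(-3) = 32349/13456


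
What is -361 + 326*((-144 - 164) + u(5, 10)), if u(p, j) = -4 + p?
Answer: -100443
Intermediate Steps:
-361 + 326*((-144 - 164) + u(5, 10)) = -361 + 326*((-144 - 164) + (-4 + 5)) = -361 + 326*(-308 + 1) = -361 + 326*(-307) = -361 - 100082 = -100443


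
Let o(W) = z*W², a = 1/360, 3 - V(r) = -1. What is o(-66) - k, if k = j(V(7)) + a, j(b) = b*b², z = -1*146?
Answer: -228974401/360 ≈ -6.3604e+5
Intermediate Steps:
V(r) = 4 (V(r) = 3 - 1*(-1) = 3 + 1 = 4)
z = -146
j(b) = b³
a = 1/360 ≈ 0.0027778
o(W) = -146*W²
k = 23041/360 (k = 4³ + 1/360 = 64 + 1/360 = 23041/360 ≈ 64.003)
o(-66) - k = -146*(-66)² - 1*23041/360 = -146*4356 - 23041/360 = -635976 - 23041/360 = -228974401/360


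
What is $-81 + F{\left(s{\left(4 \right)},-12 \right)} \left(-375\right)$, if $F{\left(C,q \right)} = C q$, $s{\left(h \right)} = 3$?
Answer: $13419$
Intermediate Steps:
$-81 + F{\left(s{\left(4 \right)},-12 \right)} \left(-375\right) = -81 + 3 \left(-12\right) \left(-375\right) = -81 - -13500 = -81 + 13500 = 13419$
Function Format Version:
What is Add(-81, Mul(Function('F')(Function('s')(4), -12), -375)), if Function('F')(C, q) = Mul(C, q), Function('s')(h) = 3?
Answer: 13419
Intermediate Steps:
Add(-81, Mul(Function('F')(Function('s')(4), -12), -375)) = Add(-81, Mul(Mul(3, -12), -375)) = Add(-81, Mul(-36, -375)) = Add(-81, 13500) = 13419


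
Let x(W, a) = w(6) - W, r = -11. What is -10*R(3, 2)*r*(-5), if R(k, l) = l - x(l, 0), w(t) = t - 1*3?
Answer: -550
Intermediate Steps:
w(t) = -3 + t (w(t) = t - 3 = -3 + t)
x(W, a) = 3 - W (x(W, a) = (-3 + 6) - W = 3 - W)
R(k, l) = -3 + 2*l (R(k, l) = l - (3 - l) = l + (-3 + l) = -3 + 2*l)
-10*R(3, 2)*r*(-5) = -10*(-3 + 2*2)*(-11)*(-5) = -10*(-3 + 4)*(-11)*(-5) = -10*1*(-11)*(-5) = -(-110)*(-5) = -10*55 = -550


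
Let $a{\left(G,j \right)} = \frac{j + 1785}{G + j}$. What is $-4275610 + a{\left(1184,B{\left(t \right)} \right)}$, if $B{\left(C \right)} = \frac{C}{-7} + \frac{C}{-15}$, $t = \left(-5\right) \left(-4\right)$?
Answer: $- \frac{105932475963}{24776} \approx -4.2756 \cdot 10^{6}$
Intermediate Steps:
$t = 20$
$B{\left(C \right)} = - \frac{22 C}{105}$ ($B{\left(C \right)} = C \left(- \frac{1}{7}\right) + C \left(- \frac{1}{15}\right) = - \frac{C}{7} - \frac{C}{15} = - \frac{22 C}{105}$)
$a{\left(G,j \right)} = \frac{1785 + j}{G + j}$
$-4275610 + a{\left(1184,B{\left(t \right)} \right)} = -4275610 + \frac{1785 - \frac{88}{21}}{1184 - \frac{88}{21}} = -4275610 + \frac{1}{\frac{24776}{21}} \cdot \frac{37397}{21} = -4275610 + \frac{21}{24776} \cdot \frac{37397}{21} = -4275610 + \frac{37397}{24776} = - \frac{105932475963}{24776}$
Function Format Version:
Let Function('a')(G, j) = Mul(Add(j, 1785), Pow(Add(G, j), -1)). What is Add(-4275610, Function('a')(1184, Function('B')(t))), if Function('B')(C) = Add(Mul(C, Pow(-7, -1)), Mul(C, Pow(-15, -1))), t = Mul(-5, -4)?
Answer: Rational(-105932475963, 24776) ≈ -4.2756e+6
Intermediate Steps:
t = 20
Function('B')(C) = Mul(Rational(-22, 105), C) (Function('B')(C) = Add(Mul(C, Rational(-1, 7)), Mul(C, Rational(-1, 15))) = Add(Mul(Rational(-1, 7), C), Mul(Rational(-1, 15), C)) = Mul(Rational(-22, 105), C))
Function('a')(G, j) = Mul(Pow(Add(G, j), -1), Add(1785, j)) (Function('a')(G, j) = Mul(Add(1785, j), Pow(Add(G, j), -1)) = Mul(Pow(Add(G, j), -1), Add(1785, j)))
Add(-4275610, Function('a')(1184, Function('B')(t))) = Add(-4275610, Mul(Pow(Add(1184, Mul(Rational(-22, 105), 20)), -1), Add(1785, Mul(Rational(-22, 105), 20)))) = Add(-4275610, Mul(Pow(Add(1184, Rational(-88, 21)), -1), Add(1785, Rational(-88, 21)))) = Add(-4275610, Mul(Pow(Rational(24776, 21), -1), Rational(37397, 21))) = Add(-4275610, Mul(Rational(21, 24776), Rational(37397, 21))) = Add(-4275610, Rational(37397, 24776)) = Rational(-105932475963, 24776)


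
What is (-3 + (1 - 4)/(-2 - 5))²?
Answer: 324/49 ≈ 6.6122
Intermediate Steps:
(-3 + (1 - 4)/(-2 - 5))² = (-3 - 3/(-7))² = (-3 - 3*(-⅐))² = (-3 + 3/7)² = (-18/7)² = 324/49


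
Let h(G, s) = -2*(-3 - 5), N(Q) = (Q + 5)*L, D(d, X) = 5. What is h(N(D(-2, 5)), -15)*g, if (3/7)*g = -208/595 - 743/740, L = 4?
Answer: -476804/9435 ≈ -50.536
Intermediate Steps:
N(Q) = 20 + 4*Q (N(Q) = (Q + 5)*4 = (5 + Q)*4 = 20 + 4*Q)
g = -119201/37740 (g = 7*(-208/595 - 743/740)/3 = (7/3)*(-119201/88060) = -119201/37740 ≈ -3.1585)
h(G, s) = 16 (h(G, s) = -2*(-8) = 16)
h(N(D(-2, 5)), -15)*g = 16*(-119201/37740) = -476804/9435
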